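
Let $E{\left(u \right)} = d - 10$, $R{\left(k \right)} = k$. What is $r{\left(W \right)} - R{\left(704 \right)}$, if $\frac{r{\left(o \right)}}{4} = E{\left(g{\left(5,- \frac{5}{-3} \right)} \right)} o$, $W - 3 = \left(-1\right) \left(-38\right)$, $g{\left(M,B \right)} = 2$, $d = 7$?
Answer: $-1196$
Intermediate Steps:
$W = 41$ ($W = 3 - -38 = 3 + 38 = 41$)
$E{\left(u \right)} = -3$ ($E{\left(u \right)} = 7 - 10 = -3$)
$r{\left(o \right)} = - 12 o$ ($r{\left(o \right)} = 4 \left(- 3 o\right) = - 12 o$)
$r{\left(W \right)} - R{\left(704 \right)} = \left(-12\right) 41 - 704 = -492 - 704 = -1196$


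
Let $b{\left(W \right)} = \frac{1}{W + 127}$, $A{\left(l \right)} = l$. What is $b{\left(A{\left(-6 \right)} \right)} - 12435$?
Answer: $- \frac{1504634}{121} \approx -12435.0$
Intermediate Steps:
$b{\left(W \right)} = \frac{1}{127 + W}$
$b{\left(A{\left(-6 \right)} \right)} - 12435 = \frac{1}{127 - 6} - 12435 = \frac{1}{121} - 12435 = - \frac{1504634}{121}$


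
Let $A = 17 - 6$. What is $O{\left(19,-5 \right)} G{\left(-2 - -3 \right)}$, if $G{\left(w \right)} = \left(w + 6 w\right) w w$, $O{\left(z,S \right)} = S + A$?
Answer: $42$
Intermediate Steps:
$A = 11$
$O{\left(z,S \right)} = 11 + S$ ($O{\left(z,S \right)} = S + 11 = 11 + S$)
$G{\left(w \right)} = 7 w^{3}$ ($G{\left(w \right)} = 7 w w w = 7 w^{2} w = 7 w^{3}$)
$O{\left(19,-5 \right)} G{\left(-2 - -3 \right)} = \left(11 - 5\right) 7 \left(-2 - -3\right)^{3} = 6 \cdot 7 \left(-2 + 3\right)^{3} = 6 \cdot 7 \cdot 1^{3} = 6 \cdot 7 \cdot 1 = 6 \cdot 7 = 42$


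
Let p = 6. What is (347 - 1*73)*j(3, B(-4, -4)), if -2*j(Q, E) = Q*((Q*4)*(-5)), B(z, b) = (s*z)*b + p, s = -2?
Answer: 24660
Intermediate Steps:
B(z, b) = 6 - 2*b*z (B(z, b) = (-2*z)*b + 6 = -2*b*z + 6 = 6 - 2*b*z)
j(Q, E) = 10*Q**2 (j(Q, E) = -Q*(Q*4)*(-5)/2 = -Q*(4*Q)*(-5)/2 = -Q*(-20*Q)/2 = -(-10)*Q**2 = 10*Q**2)
(347 - 1*73)*j(3, B(-4, -4)) = (347 - 1*73)*(10*3**2) = (347 - 73)*(10*9) = 274*90 = 24660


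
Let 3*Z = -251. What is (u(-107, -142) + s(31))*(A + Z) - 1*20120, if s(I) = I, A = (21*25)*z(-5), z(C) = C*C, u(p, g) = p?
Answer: -3033784/3 ≈ -1.0113e+6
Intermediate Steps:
z(C) = C**2
Z = -251/3 (Z = (1/3)*(-251) = -251/3 ≈ -83.667)
A = 13125 (A = (21*25)*(-5)**2 = 525*25 = 13125)
(u(-107, -142) + s(31))*(A + Z) - 1*20120 = (-107 + 31)*(13125 - 251/3) - 1*20120 = -76*39124/3 - 20120 = -2973424/3 - 20120 = -3033784/3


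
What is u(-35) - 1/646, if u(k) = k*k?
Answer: 791349/646 ≈ 1225.0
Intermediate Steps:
u(k) = k²
u(-35) - 1/646 = (-35)² - 1/646 = 1225 - 1*1/646 = 1225 - 1/646 = 791349/646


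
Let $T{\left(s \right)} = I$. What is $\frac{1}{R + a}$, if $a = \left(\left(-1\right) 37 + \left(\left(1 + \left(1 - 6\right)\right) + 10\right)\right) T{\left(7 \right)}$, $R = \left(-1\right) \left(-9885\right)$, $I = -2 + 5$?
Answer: $\frac{1}{9792} \approx 0.00010212$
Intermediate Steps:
$I = 3$
$T{\left(s \right)} = 3$
$R = 9885$
$a = -93$ ($a = \left(\left(-1\right) 37 + \left(\left(1 + \left(1 - 6\right)\right) + 10\right)\right) 3 = \left(-37 + \left(\left(1 - 5\right) + 10\right)\right) 3 = \left(-37 + \left(-4 + 10\right)\right) 3 = \left(-37 + 6\right) 3 = \left(-31\right) 3 = -93$)
$\frac{1}{R + a} = \frac{1}{9885 - 93} = \frac{1}{9792}$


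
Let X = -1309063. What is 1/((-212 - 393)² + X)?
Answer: -1/943038 ≈ -1.0604e-6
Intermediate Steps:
1/((-212 - 393)² + X) = 1/((-212 - 393)² - 1309063) = 1/((-605)² - 1309063) = 1/(366025 - 1309063) = 1/(-943038) = -1/943038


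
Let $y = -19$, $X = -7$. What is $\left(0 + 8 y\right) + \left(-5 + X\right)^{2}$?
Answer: $-8$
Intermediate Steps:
$\left(0 + 8 y\right) + \left(-5 + X\right)^{2} = \left(0 + 8 \left(-19\right)\right) + \left(-5 - 7\right)^{2} = \left(0 - 152\right) + \left(-12\right)^{2} = -152 + 144 = -8$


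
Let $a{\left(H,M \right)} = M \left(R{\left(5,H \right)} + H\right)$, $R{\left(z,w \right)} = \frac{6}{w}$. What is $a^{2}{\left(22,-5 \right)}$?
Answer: $\frac{1500625}{121} \approx 12402.0$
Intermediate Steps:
$a{\left(H,M \right)} = M \left(H + \frac{6}{H}\right)$ ($a{\left(H,M \right)} = M \left(\frac{6}{H} + H\right) = M \left(H + \frac{6}{H}\right)$)
$a^{2}{\left(22,-5 \right)} = \left(- \frac{5 \left(6 + 22^{2}\right)}{22}\right)^{2} = \left(\left(-5\right) \frac{1}{22} \left(6 + 484\right)\right)^{2} = \left(\left(-5\right) \frac{1}{22} \cdot 490\right)^{2} = \left(- \frac{1225}{11}\right)^{2} = \frac{1500625}{121}$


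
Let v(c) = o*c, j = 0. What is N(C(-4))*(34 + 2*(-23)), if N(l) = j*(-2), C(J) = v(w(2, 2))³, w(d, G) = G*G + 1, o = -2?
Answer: 0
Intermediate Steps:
w(d, G) = 1 + G² (w(d, G) = G² + 1 = 1 + G²)
v(c) = -2*c
C(J) = -1000 (C(J) = (-2*(1 + 2²))³ = (-2*(1 + 4))³ = (-2*5)³ = (-10)³ = -1000)
N(l) = 0 (N(l) = 0*(-2) = 0)
N(C(-4))*(34 + 2*(-23)) = 0*(34 + 2*(-23)) = 0*(34 - 46) = 0*(-12) = 0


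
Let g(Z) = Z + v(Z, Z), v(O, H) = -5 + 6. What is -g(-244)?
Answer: 243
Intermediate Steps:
v(O, H) = 1
g(Z) = 1 + Z (g(Z) = Z + 1 = 1 + Z)
-g(-244) = -(1 - 244) = -1*(-243) = 243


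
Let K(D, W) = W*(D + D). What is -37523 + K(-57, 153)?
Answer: -54965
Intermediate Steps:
K(D, W) = 2*D*W (K(D, W) = W*(2*D) = 2*D*W)
-37523 + K(-57, 153) = -37523 + 2*(-57)*153 = -37523 - 17442 = -54965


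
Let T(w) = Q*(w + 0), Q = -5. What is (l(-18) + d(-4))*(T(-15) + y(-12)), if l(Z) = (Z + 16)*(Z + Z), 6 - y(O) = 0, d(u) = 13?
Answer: 6885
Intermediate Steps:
y(O) = 6 (y(O) = 6 - 1*0 = 6 + 0 = 6)
l(Z) = 2*Z*(16 + Z) (l(Z) = (16 + Z)*(2*Z) = 2*Z*(16 + Z))
T(w) = -5*w (T(w) = -5*(w + 0) = -5*w)
(l(-18) + d(-4))*(T(-15) + y(-12)) = (2*(-18)*(16 - 18) + 13)*(-5*(-15) + 6) = (2*(-18)*(-2) + 13)*(75 + 6) = (72 + 13)*81 = 85*81 = 6885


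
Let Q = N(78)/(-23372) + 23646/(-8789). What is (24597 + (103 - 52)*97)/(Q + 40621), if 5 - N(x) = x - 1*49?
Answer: 1517206328088/2085917882023 ≈ 0.72736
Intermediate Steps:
N(x) = 54 - x (N(x) = 5 - (x - 1*49) = 5 - (x - 49) = 5 - (-49 + x) = 5 + (49 - x) = 54 - x)
Q = -138110844/51354127 (Q = (54 - 1*78)/(-23372) + 23646/(-8789) = (54 - 78)*(-1/23372) + 23646*(-1/8789) = -24*(-1/23372) - 23646/8789 = 6/5843 - 23646/8789 = -138110844/51354127 ≈ -2.6894)
(24597 + (103 - 52)*97)/(Q + 40621) = (24597 + (103 - 52)*97)/(-138110844/51354127 + 40621) = (24597 + 51*97)/(2085917882023/51354127) = (24597 + 4947)*(51354127/2085917882023) = 29544*(51354127/2085917882023) = 1517206328088/2085917882023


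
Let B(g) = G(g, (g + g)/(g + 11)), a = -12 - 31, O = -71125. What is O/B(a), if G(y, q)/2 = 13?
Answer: -71125/26 ≈ -2735.6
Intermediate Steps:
G(y, q) = 26 (G(y, q) = 2*13 = 26)
a = -43
B(g) = 26
O/B(a) = -71125/26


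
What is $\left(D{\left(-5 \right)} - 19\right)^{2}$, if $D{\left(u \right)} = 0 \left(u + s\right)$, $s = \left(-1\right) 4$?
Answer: $361$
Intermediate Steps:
$s = -4$
$D{\left(u \right)} = 0$ ($D{\left(u \right)} = 0 \left(u - 4\right) = 0 \left(-4 + u\right) = 0$)
$\left(D{\left(-5 \right)} - 19\right)^{2} = \left(0 - 19\right)^{2} = \left(-19\right)^{2} = 361$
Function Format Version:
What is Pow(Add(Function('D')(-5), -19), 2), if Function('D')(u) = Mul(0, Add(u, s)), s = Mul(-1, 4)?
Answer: 361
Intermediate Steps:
s = -4
Function('D')(u) = 0 (Function('D')(u) = Mul(0, Add(u, -4)) = Mul(0, Add(-4, u)) = 0)
Pow(Add(Function('D')(-5), -19), 2) = Pow(Add(0, -19), 2) = Pow(-19, 2) = 361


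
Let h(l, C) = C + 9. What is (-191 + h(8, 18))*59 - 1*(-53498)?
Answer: 43822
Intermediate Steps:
h(l, C) = 9 + C
(-191 + h(8, 18))*59 - 1*(-53498) = (-191 + (9 + 18))*59 - 1*(-53498) = (-191 + 27)*59 + 53498 = -164*59 + 53498 = -9676 + 53498 = 43822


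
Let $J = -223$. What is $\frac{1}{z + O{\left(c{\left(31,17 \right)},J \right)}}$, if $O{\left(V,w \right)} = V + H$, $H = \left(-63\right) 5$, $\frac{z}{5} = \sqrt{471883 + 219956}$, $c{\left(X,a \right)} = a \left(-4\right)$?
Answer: $\frac{383}{17149286} + \frac{15 \sqrt{76871}}{17149286} \approx 0.00026484$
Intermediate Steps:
$c{\left(X,a \right)} = - 4 a$
$z = 15 \sqrt{76871}$ ($z = 5 \sqrt{471883 + 219956} = 5 \sqrt{691839} = 5 \cdot 3 \sqrt{76871} = 15 \sqrt{76871} \approx 4158.8$)
$H = -315$
$O{\left(V,w \right)} = -315 + V$ ($O{\left(V,w \right)} = V - 315 = -315 + V$)
$\frac{1}{z + O{\left(c{\left(31,17 \right)},J \right)}} = \frac{1}{15 \sqrt{76871} - 383} = \frac{1}{-383 + 15 \sqrt{76871}}$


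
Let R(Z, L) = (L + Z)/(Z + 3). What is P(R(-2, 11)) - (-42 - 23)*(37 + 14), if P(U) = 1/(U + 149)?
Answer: 523771/158 ≈ 3315.0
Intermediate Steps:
R(Z, L) = (L + Z)/(3 + Z)
P(U) = 1/(149 + U)
P(R(-2, 11)) - (-42 - 23)*(37 + 14) = 1/(149 + (11 - 2)/(3 - 2)) - (-42 - 23)*(37 + 14) = 1/(149 + 9/1) - (-65)*51 = 1/(149 + 1*9) - 1*(-3315) = 1/(149 + 9) + 3315 = 1/158 + 3315 = 523771/158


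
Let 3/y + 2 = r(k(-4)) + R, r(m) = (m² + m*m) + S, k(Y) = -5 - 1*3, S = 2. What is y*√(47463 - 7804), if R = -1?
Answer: 3*√39659/127 ≈ 4.7042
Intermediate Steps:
k(Y) = -8 (k(Y) = -5 - 3 = -8)
r(m) = 2 + 2*m² (r(m) = (m² + m*m) + 2 = (m² + m²) + 2 = 2*m² + 2 = 2 + 2*m²)
y = 3/127 (y = 3/(-2 + ((2 + 2*(-8)²) - 1)) = 3/(-2 + ((2 + 2*64) - 1)) = 3/(-2 + ((2 + 128) - 1)) = 3/(-2 + (130 - 1)) = 3/(-2 + 129) = 3/127 ≈ 0.023622)
y*√(47463 - 7804) = 3*√(47463 - 7804)/127 = 3*√39659/127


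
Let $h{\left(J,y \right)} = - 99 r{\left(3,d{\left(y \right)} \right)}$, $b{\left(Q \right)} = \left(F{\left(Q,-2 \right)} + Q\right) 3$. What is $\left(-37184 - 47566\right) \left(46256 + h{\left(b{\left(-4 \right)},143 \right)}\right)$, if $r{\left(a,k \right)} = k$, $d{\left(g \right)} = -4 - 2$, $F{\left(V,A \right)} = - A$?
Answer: $-3970537500$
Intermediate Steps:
$d{\left(g \right)} = -6$ ($d{\left(g \right)} = -4 - 2 = -6$)
$b{\left(Q \right)} = 6 + 3 Q$ ($b{\left(Q \right)} = \left(\left(-1\right) \left(-2\right) + Q\right) 3 = \left(2 + Q\right) 3 = 6 + 3 Q$)
$h{\left(J,y \right)} = 594$ ($h{\left(J,y \right)} = \left(-99\right) \left(-6\right) = 594$)
$\left(-37184 - 47566\right) \left(46256 + h{\left(b{\left(-4 \right)},143 \right)}\right) = \left(-37184 - 47566\right) \left(46256 + 594\right) = \left(-84750\right) 46850 = -3970537500$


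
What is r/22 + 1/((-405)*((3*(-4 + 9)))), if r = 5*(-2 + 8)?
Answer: 91114/66825 ≈ 1.3635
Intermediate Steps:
r = 30 (r = 5*6 = 30)
r/22 + 1/((-405)*((3*(-4 + 9)))) = 30/22 + 1/((-405)*((3*(-4 + 9)))) = 30*(1/22) - 1/(405*(3*5)) = 15/11 - 1/405/15 = 15/11 - 1/405*1/15 = 15/11 - 1/6075 = 91114/66825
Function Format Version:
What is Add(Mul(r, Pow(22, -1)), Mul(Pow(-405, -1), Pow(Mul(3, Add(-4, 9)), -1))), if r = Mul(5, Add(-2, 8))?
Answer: Rational(91114, 66825) ≈ 1.3635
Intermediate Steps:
r = 30 (r = Mul(5, 6) = 30)
Add(Mul(r, Pow(22, -1)), Mul(Pow(-405, -1), Pow(Mul(3, Add(-4, 9)), -1))) = Add(Mul(30, Pow(22, -1)), Mul(Pow(-405, -1), Pow(Mul(3, Add(-4, 9)), -1))) = Add(Mul(30, Rational(1, 22)), Mul(Rational(-1, 405), Pow(Mul(3, 5), -1))) = Add(Rational(15, 11), Mul(Rational(-1, 405), Pow(15, -1))) = Add(Rational(15, 11), Mul(Rational(-1, 405), Rational(1, 15))) = Add(Rational(15, 11), Rational(-1, 6075)) = Rational(91114, 66825)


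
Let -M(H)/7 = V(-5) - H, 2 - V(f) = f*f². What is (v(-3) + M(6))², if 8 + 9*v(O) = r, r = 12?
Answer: 58049161/81 ≈ 7.1666e+5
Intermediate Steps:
V(f) = 2 - f³ (V(f) = 2 - f*f² = 2 - f³)
v(O) = 4/9 (v(O) = -8/9 + (⅑)*12 = -8/9 + 4/3 = 4/9)
M(H) = -889 + 7*H (M(H) = -7*((2 - 1*(-5)³) - H) = -7*((2 - 1*(-125)) - H) = -7*((2 + 125) - H) = -7*(127 - H) = -889 + 7*H)
(v(-3) + M(6))² = (4/9 + (-889 + 7*6))² = (4/9 + (-889 + 42))² = (4/9 - 847)² = (-7619/9)² = 58049161/81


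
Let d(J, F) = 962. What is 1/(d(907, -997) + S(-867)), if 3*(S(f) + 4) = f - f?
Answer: 1/958 ≈ 0.0010438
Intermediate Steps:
S(f) = -4 (S(f) = -4 + (f - f)/3 = -4 + (⅓)*0 = -4 + 0 = -4)
1/(d(907, -997) + S(-867)) = 1/(962 - 4) = 1/958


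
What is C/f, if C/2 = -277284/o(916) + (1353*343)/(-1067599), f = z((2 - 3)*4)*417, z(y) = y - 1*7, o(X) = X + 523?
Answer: 4824324078/57291815009 ≈ 0.084206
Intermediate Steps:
o(X) = 523 + X
z(y) = -7 + y (z(y) = y - 7 = -7 + y)
f = -4587 (f = (-7 + (2 - 3)*4)*417 = (-7 - 1*4)*417 = (-7 - 4)*417 = -11*417 = -4587)
C = -14472972234/37470121 (C = 2*(-277284/(523 + 916) + (1353*343)/(-1067599)) = 2*(-277284/1439 + 464079*(-1/1067599)) = 2*(-277284*1/1439 - 11319/26039) = 2*(-277284/1439 - 11319/26039) = 2*(-7236486117/37470121) = -14472972234/37470121 ≈ -386.25)
C/f = -14472972234/37470121/(-4587) = -14472972234/37470121*(-1/4587) = 4824324078/57291815009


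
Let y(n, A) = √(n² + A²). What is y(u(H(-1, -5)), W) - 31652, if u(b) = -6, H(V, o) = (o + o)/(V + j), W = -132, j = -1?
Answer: -31652 + 6*√485 ≈ -31520.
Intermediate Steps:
H(V, o) = 2*o/(-1 + V) (H(V, o) = (o + o)/(V - 1) = (2*o)/(-1 + V) = 2*o/(-1 + V))
y(n, A) = √(A² + n²)
y(u(H(-1, -5)), W) - 31652 = √((-132)² + (-6)²) - 31652 = √(17424 + 36) - 31652 = √17460 - 31652 = 6*√485 - 31652 = -31652 + 6*√485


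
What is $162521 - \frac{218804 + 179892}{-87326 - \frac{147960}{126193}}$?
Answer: $\frac{895522194727383}{5510038939} \approx 1.6253 \cdot 10^{5}$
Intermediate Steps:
$162521 - \frac{218804 + 179892}{-87326 - \frac{147960}{126193}} = 162521 - \frac{398696}{-87326 - \frac{147960}{126193}} = 162521 - \frac{398696}{- \frac{11020077878}{126193}} = 162521 - 398696 \left(- \frac{126193}{11020077878}\right) = 162521 - - \frac{25156322164}{5510038939} = 162521 + \frac{25156322164}{5510038939} = \frac{895522194727383}{5510038939}$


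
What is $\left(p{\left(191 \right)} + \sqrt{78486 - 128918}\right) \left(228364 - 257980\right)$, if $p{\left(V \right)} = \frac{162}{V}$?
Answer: $- \frac{4797792}{191} - 473856 i \sqrt{197} \approx -25119.0 - 6.6509 \cdot 10^{6} i$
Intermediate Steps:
$\left(p{\left(191 \right)} + \sqrt{78486 - 128918}\right) \left(228364 - 257980\right) = \left(\frac{162}{191} + \sqrt{78486 - 128918}\right) \left(228364 - 257980\right) = \left(162 \cdot \frac{1}{191} + \sqrt{-50432}\right) \left(-29616\right) = \left(\frac{162}{191} + 16 i \sqrt{197}\right) \left(-29616\right) = - \frac{4797792}{191} - 473856 i \sqrt{197}$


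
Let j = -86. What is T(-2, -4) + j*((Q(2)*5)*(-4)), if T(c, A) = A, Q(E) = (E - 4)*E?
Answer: -6884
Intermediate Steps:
Q(E) = E*(-4 + E) (Q(E) = (-4 + E)*E = E*(-4 + E))
T(-2, -4) + j*((Q(2)*5)*(-4)) = -4 - 86*(2*(-4 + 2))*5*(-4) = -4 - 86*(2*(-2))*5*(-4) = -4 - 86*(-4*5)*(-4) = -4 - (-1720)*(-4) = -4 - 86*80 = -4 - 6880 = -6884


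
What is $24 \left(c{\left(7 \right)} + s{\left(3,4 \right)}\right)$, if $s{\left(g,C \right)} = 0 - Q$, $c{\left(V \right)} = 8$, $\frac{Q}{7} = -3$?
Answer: $696$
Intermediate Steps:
$Q = -21$ ($Q = 7 \left(-3\right) = -21$)
$s{\left(g,C \right)} = 21$ ($s{\left(g,C \right)} = 0 - -21 = 0 + 21 = 21$)
$24 \left(c{\left(7 \right)} + s{\left(3,4 \right)}\right) = 24 \left(8 + 21\right) = 24 \cdot 29 = 696$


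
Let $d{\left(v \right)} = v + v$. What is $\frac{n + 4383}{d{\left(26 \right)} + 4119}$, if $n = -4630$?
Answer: $- \frac{247}{4171} \approx -0.059218$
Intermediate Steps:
$d{\left(v \right)} = 2 v$
$\frac{n + 4383}{d{\left(26 \right)} + 4119} = \frac{-4630 + 4383}{2 \cdot 26 + 4119} = - \frac{247}{52 + 4119} = - \frac{247}{4171}$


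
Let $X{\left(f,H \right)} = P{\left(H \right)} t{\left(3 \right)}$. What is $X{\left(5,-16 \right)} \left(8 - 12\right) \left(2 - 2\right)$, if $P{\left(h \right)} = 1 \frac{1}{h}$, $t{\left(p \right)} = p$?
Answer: $0$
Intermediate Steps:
$P{\left(h \right)} = \frac{1}{h}$
$X{\left(f,H \right)} = \frac{3}{H}$ ($X{\left(f,H \right)} = \frac{1}{H} 3 = \frac{3}{H}$)
$X{\left(5,-16 \right)} \left(8 - 12\right) \left(2 - 2\right) = \frac{3}{-16} \left(8 - 12\right) \left(2 - 2\right) = 3 \left(- \frac{1}{16}\right) \left(\left(-4\right) 0\right) = \left(- \frac{3}{16}\right) 0 = 0$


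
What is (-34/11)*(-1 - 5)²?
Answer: -1224/11 ≈ -111.27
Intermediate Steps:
(-34/11)*(-1 - 5)² = -34*1/11*(-6)² = -34/11*36 = -1224/11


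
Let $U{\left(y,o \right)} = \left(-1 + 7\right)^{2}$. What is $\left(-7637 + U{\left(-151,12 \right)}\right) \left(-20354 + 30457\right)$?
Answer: $-76792903$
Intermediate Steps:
$U{\left(y,o \right)} = 36$ ($U{\left(y,o \right)} = 6^{2} = 36$)
$\left(-7637 + U{\left(-151,12 \right)}\right) \left(-20354 + 30457\right) = \left(-7637 + 36\right) \left(-20354 + 30457\right) = \left(-7601\right) 10103 = -76792903$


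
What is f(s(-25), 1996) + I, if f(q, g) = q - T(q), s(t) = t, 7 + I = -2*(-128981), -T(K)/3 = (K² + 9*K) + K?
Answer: 259055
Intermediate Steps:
T(K) = -30*K - 3*K² (T(K) = -3*((K² + 9*K) + K) = -3*(K² + 10*K) = -30*K - 3*K²)
I = 257955 (I = -7 - 2*(-128981) = -7 + 257962 = 257955)
f(q, g) = q + 3*q*(10 + q) (f(q, g) = q - (-3)*q*(10 + q) = q + 3*q*(10 + q))
f(s(-25), 1996) + I = -25*(31 + 3*(-25)) + 257955 = -25*(31 - 75) + 257955 = -25*(-44) + 257955 = 1100 + 257955 = 259055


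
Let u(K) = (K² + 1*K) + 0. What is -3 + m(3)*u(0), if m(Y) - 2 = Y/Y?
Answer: -3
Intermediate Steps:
m(Y) = 3 (m(Y) = 2 + Y/Y = 2 + 1 = 3)
u(K) = K + K² (u(K) = (K² + K) + 0 = (K + K²) + 0 = K + K²)
-3 + m(3)*u(0) = -3 + 3*(0*(1 + 0)) = -3 + 3*(0*1) = -3 + 3*0 = -3 + 0 = -3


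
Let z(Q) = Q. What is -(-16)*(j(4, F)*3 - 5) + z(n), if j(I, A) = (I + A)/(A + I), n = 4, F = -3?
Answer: -28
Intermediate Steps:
j(I, A) = 1 (j(I, A) = (A + I)/(A + I) = 1)
-(-16)*(j(4, F)*3 - 5) + z(n) = -(-16)*(1*3 - 5) + 4 = -(-16)*(3 - 5) + 4 = -(-16)*(-2) + 4 = -16*2 + 4 = -32 + 4 = -28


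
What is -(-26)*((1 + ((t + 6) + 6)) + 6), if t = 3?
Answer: 572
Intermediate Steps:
-(-26)*((1 + ((t + 6) + 6)) + 6) = -(-26)*((1 + ((3 + 6) + 6)) + 6) = -(-26)*((1 + (9 + 6)) + 6) = -(-26)*((1 + 15) + 6) = -(-26)*(16 + 6) = -(-26)*22 = -1*(-572) = 572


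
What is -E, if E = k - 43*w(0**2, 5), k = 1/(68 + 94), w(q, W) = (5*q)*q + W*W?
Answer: 174149/162 ≈ 1075.0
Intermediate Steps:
w(q, W) = W**2 + 5*q**2 (w(q, W) = 5*q**2 + W**2 = W**2 + 5*q**2)
k = 1/162 ≈ 0.0061728
E = -174149/162 (E = 1/162 - 43*(5**2 + 5*(0**2)**2) = 1/162 - 43*(25 + 5*0**2) = 1/162 - 43*(25 + 5*0) = 1/162 - 43*(25 + 0) = 1/162 - 43*25 = 1/162 - 1075 = -174149/162 ≈ -1075.0)
-E = -1*(-174149/162) = 174149/162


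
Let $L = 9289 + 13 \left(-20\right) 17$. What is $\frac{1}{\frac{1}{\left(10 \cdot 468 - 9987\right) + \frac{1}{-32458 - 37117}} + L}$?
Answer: $\frac{369234526}{1797802837519} \approx 0.00020538$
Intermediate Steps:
$L = 4869$ ($L = 9289 - 4420 = 4869$)
$\frac{1}{\frac{1}{\left(10 \cdot 468 - 9987\right) + \frac{1}{-32458 - 37117}} + L} = \frac{1}{\frac{1}{\left(10 \cdot 468 - 9987\right) + \frac{1}{-32458 - 37117}} + 4869} = \frac{1}{\frac{1}{\left(4680 - 9987\right) + \frac{1}{-69575}} + 4869} = \frac{1}{\frac{1}{-5307 - \frac{1}{69575}} + 4869} = \frac{1}{\frac{1}{- \frac{369234526}{69575}} + 4869} = \frac{1}{- \frac{69575}{369234526} + 4869} = \frac{1}{\frac{1797802837519}{369234526}} = \frac{369234526}{1797802837519}$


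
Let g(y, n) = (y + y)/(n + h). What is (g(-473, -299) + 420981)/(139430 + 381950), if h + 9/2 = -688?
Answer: 166961443/206779308 ≈ 0.80744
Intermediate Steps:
h = -1385/2 (h = -9/2 - 688 = -1385/2 ≈ -692.50)
g(y, n) = 2*y/(-1385/2 + n) (g(y, n) = (y + y)/(n - 1385/2) = (2*y)/(-1385/2 + n) = 2*y/(-1385/2 + n))
(g(-473, -299) + 420981)/(139430 + 381950) = (4*(-473)/(-1385 + 2*(-299)) + 420981)/(139430 + 381950) = (4*(-473)/(-1385 - 598) + 420981)/521380 = (4*(-473)/(-1983) + 420981)*(1/521380) = (4*(-473)*(-1/1983) + 420981)*(1/521380) = (1892/1983 + 420981)*(1/521380) = (834807215/1983)*(1/521380) = 166961443/206779308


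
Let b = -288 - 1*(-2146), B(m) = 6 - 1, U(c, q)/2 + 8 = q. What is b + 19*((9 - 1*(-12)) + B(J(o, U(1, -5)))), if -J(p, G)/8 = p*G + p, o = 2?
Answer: 2352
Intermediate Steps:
U(c, q) = -16 + 2*q
J(p, G) = -8*p - 8*G*p (J(p, G) = -8*(p*G + p) = -8*(G*p + p) = -8*(p + G*p) = -8*p - 8*G*p)
B(m) = 5
b = 1858 (b = -288 + 2146 = 1858)
b + 19*((9 - 1*(-12)) + B(J(o, U(1, -5)))) = 1858 + 19*((9 - 1*(-12)) + 5) = 1858 + 19*((9 + 12) + 5) = 1858 + 19*(21 + 5) = 1858 + 19*26 = 1858 + 494 = 2352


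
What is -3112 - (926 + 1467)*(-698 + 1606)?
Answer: -2175956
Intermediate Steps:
-3112 - (926 + 1467)*(-698 + 1606) = -3112 - 2393*908 = -3112 - 1*2172844 = -3112 - 2172844 = -2175956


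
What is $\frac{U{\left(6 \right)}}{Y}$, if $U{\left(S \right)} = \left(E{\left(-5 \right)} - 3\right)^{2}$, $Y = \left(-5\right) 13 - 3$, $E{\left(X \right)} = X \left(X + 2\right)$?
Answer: $- \frac{36}{17} \approx -2.1176$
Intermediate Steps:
$E{\left(X \right)} = X \left(2 + X\right)$
$Y = -68$ ($Y = -65 - 3 = -68$)
$U{\left(S \right)} = 144$ ($U{\left(S \right)} = \left(- 5 \left(2 - 5\right) - 3\right)^{2} = \left(\left(-5\right) \left(-3\right) - 3\right)^{2} = \left(15 - 3\right)^{2} = 12^{2} = 144$)
$\frac{U{\left(6 \right)}}{Y} = \frac{144}{-68} = 144 \left(- \frac{1}{68}\right) = - \frac{36}{17}$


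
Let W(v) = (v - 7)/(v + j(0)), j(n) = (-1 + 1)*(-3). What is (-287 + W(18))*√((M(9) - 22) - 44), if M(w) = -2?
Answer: -5155*I*√17/9 ≈ -2361.6*I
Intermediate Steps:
j(n) = 0 (j(n) = 0*(-3) = 0)
W(v) = (-7 + v)/v (W(v) = (v - 7)/(v + 0) = (-7 + v)/v)
(-287 + W(18))*√((M(9) - 22) - 44) = (-287 + (-7 + 18)/18)*√((-2 - 22) - 44) = (-287 + (1/18)*11)*√(-24 - 44) = (-287 + 11/18)*√(-68) = -5155*I*√17/9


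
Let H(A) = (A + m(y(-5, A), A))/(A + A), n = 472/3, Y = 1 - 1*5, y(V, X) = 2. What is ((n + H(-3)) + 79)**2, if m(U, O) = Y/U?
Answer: 2024929/36 ≈ 56248.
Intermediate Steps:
Y = -4 (Y = 1 - 5 = -4)
m(U, O) = -4/U
n = 472/3 (n = 472*(1/3) = 472/3 ≈ 157.33)
H(A) = (-2 + A)/(2*A) (H(A) = (A - 4/2)/(A + A) = (A - 4*1/2)/((2*A)) = (A - 2)*(1/(2*A)) = (-2 + A)*(1/(2*A)) = (-2 + A)/(2*A))
((n + H(-3)) + 79)**2 = ((472/3 + (1/2)*(-2 - 3)/(-3)) + 79)**2 = ((472/3 + (1/2)*(-1/3)*(-5)) + 79)**2 = ((472/3 + 5/6) + 79)**2 = (949/6 + 79)**2 = (1423/6)**2 = 2024929/36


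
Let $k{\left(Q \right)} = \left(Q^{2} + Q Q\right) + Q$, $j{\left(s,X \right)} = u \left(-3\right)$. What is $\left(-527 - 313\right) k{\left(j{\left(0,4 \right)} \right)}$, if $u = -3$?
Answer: $-143640$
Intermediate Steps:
$j{\left(s,X \right)} = 9$ ($j{\left(s,X \right)} = \left(-3\right) \left(-3\right) = 9$)
$k{\left(Q \right)} = Q + 2 Q^{2}$ ($k{\left(Q \right)} = \left(Q^{2} + Q^{2}\right) + Q = 2 Q^{2} + Q = Q + 2 Q^{2}$)
$\left(-527 - 313\right) k{\left(j{\left(0,4 \right)} \right)} = \left(-527 - 313\right) 9 \left(1 + 2 \cdot 9\right) = - 840 \cdot 9 \left(1 + 18\right) = - 840 \cdot 9 \cdot 19 = \left(-840\right) 171 = -143640$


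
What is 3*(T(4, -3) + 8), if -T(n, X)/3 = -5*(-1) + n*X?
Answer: 87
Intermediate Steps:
T(n, X) = -15 - 3*X*n (T(n, X) = -3*(-5*(-1) + n*X) = -3*(5 + X*n) = -15 - 3*X*n)
3*(T(4, -3) + 8) = 3*((-15 - 3*(-3)*4) + 8) = 3*((-15 + 36) + 8) = 3*(21 + 8) = 3*29 = 87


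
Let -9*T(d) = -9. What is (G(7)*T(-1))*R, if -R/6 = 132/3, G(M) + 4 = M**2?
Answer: -11880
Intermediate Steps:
T(d) = 1 (T(d) = -1/9*(-9) = 1)
G(M) = -4 + M**2
R = -264 (R = -792/3 = -6*44 = -264)
(G(7)*T(-1))*R = ((-4 + 7**2)*1)*(-264) = ((-4 + 49)*1)*(-264) = (45*1)*(-264) = 45*(-264) = -11880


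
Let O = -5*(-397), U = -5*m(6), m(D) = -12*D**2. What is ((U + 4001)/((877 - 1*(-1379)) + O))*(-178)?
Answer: -1096658/4241 ≈ -258.58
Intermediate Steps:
U = 2160 (U = -(-60)*6**2 = -(-60)*36 = -5*(-432) = 2160)
O = 1985
((U + 4001)/((877 - 1*(-1379)) + O))*(-178) = ((2160 + 4001)/((877 - 1*(-1379)) + 1985))*(-178) = (6161/((877 + 1379) + 1985))*(-178) = (6161/(2256 + 1985))*(-178) = (6161/4241)*(-178) = -1096658/4241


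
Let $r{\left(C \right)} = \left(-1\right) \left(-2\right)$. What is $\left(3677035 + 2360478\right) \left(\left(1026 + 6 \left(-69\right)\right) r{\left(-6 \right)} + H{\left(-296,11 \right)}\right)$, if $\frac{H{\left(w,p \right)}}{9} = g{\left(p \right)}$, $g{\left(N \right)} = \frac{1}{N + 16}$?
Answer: $\frac{22175785249}{3} \approx 7.3919 \cdot 10^{9}$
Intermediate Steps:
$r{\left(C \right)} = 2$
$g{\left(N \right)} = \frac{1}{16 + N}$
$H{\left(w,p \right)} = \frac{9}{16 + p}$
$\left(3677035 + 2360478\right) \left(\left(1026 + 6 \left(-69\right)\right) r{\left(-6 \right)} + H{\left(-296,11 \right)}\right) = \left(3677035 + 2360478\right) \left(\left(1026 + 6 \left(-69\right)\right) 2 + \frac{9}{16 + 11}\right) = 6037513 \left(\left(1026 - 414\right) 2 + \frac{9}{27}\right) = 6037513 \left(612 \cdot 2 + 9 \cdot \frac{1}{27}\right) = 6037513 \left(1224 + \frac{1}{3}\right) = 6037513 \cdot \frac{3673}{3} = \frac{22175785249}{3}$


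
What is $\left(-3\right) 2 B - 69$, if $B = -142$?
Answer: $783$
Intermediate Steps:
$\left(-3\right) 2 B - 69 = \left(-3\right) 2 \left(-142\right) - 69 = \left(-6\right) \left(-142\right) - 69 = 852 - 69 = 783$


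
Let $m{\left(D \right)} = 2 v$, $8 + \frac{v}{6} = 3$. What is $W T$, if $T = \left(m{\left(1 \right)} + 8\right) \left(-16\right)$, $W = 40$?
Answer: $33280$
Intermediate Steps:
$v = -30$ ($v = -48 + 6 \cdot 3 = -48 + 18 = -30$)
$m{\left(D \right)} = -60$ ($m{\left(D \right)} = 2 \left(-30\right) = -60$)
$T = 832$ ($T = \left(-60 + 8\right) \left(-16\right) = \left(-52\right) \left(-16\right) = 832$)
$W T = 40 \cdot 832 = 33280$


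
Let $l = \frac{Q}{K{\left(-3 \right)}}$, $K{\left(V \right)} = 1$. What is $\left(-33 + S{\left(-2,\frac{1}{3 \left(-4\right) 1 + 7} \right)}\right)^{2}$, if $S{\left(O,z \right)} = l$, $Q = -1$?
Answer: $1156$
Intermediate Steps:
$l = -1$ ($l = - 1^{-1} = \left(-1\right) 1 = -1$)
$S{\left(O,z \right)} = -1$
$\left(-33 + S{\left(-2,\frac{1}{3 \left(-4\right) 1 + 7} \right)}\right)^{2} = \left(-33 - 1\right)^{2} = \left(-34\right)^{2} = 1156$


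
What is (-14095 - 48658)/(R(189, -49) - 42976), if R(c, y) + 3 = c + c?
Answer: 62753/42601 ≈ 1.4730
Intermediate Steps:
R(c, y) = -3 + 2*c (R(c, y) = -3 + (c + c) = -3 + 2*c)
(-14095 - 48658)/(R(189, -49) - 42976) = (-14095 - 48658)/((-3 + 2*189) - 42976) = -62753/((-3 + 378) - 42976) = -62753/(375 - 42976) = -62753/(-42601) = -62753*(-1/42601) = 62753/42601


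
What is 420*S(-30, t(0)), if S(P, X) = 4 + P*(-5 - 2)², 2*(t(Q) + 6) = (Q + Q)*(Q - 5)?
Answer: -615720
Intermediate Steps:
t(Q) = -6 + Q*(-5 + Q) (t(Q) = -6 + ((Q + Q)*(Q - 5))/2 = -6 + ((2*Q)*(-5 + Q))/2 = -6 + (2*Q*(-5 + Q))/2 = -6 + Q*(-5 + Q))
S(P, X) = 4 + 49*P (S(P, X) = 4 + P*(-7)² = 4 + P*49 = 4 + 49*P)
420*S(-30, t(0)) = 420*(4 + 49*(-30)) = 420*(4 - 1470) = 420*(-1466) = -615720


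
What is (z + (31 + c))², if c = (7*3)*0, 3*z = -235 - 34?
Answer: 30976/9 ≈ 3441.8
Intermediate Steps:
z = -269/3 (z = (-235 - 34)/3 = (⅓)*(-269) = -269/3 ≈ -89.667)
c = 0 (c = 21*0 = 0)
(z + (31 + c))² = (-269/3 + (31 + 0))² = (-269/3 + 31)² = (-176/3)² = 30976/9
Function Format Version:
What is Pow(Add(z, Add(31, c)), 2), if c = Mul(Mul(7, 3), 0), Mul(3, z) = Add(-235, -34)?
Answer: Rational(30976, 9) ≈ 3441.8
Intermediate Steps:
z = Rational(-269, 3) (z = Mul(Rational(1, 3), Add(-235, -34)) = Mul(Rational(1, 3), -269) = Rational(-269, 3) ≈ -89.667)
c = 0 (c = Mul(21, 0) = 0)
Pow(Add(z, Add(31, c)), 2) = Pow(Add(Rational(-269, 3), Add(31, 0)), 2) = Pow(Add(Rational(-269, 3), 31), 2) = Pow(Rational(-176, 3), 2) = Rational(30976, 9)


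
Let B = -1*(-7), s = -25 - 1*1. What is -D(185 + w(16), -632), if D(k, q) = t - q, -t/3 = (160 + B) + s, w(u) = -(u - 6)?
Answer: -209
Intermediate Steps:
s = -26 (s = -25 - 1 = -26)
B = 7
w(u) = 6 - u (w(u) = -(-6 + u) = 6 - u)
t = -423 (t = -3*((160 + 7) - 26) = -3*(167 - 26) = -3*141 = -423)
D(k, q) = -423 - q
-D(185 + w(16), -632) = -(-423 - 1*(-632)) = -(-423 + 632) = -1*209 = -209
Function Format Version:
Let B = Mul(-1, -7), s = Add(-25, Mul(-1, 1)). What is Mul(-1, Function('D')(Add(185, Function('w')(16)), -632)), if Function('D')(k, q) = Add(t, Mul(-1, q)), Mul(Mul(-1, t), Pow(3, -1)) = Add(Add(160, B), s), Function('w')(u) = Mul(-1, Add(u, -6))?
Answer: -209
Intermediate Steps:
s = -26 (s = Add(-25, -1) = -26)
B = 7
Function('w')(u) = Add(6, Mul(-1, u)) (Function('w')(u) = Mul(-1, Add(-6, u)) = Add(6, Mul(-1, u)))
t = -423 (t = Mul(-3, Add(Add(160, 7), -26)) = Mul(-3, Add(167, -26)) = Mul(-3, 141) = -423)
Function('D')(k, q) = Add(-423, Mul(-1, q))
Mul(-1, Function('D')(Add(185, Function('w')(16)), -632)) = Mul(-1, Add(-423, Mul(-1, -632))) = Mul(-1, Add(-423, 632)) = Mul(-1, 209) = -209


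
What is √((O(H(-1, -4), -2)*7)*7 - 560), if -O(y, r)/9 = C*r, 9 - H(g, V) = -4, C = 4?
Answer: 2*√742 ≈ 54.479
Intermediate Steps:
H(g, V) = 13 (H(g, V) = 9 - 1*(-4) = 9 + 4 = 13)
O(y, r) = -36*r
√((O(H(-1, -4), -2)*7)*7 - 560) = √((-36*(-2)*7)*7 - 560) = √((72*7)*7 - 560) = √(504*7 - 560) = √(3528 - 560) = √2968 = 2*√742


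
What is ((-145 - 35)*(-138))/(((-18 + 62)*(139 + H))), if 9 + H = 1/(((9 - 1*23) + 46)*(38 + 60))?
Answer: 19474560/4484491 ≈ 4.3426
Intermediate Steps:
H = -28223/3136 (H = -9 + 1/(((9 - 1*23) + 46)*(38 + 60)) = -9 + 1/(((9 - 23) + 46)*98) = -9 + 1/((-14 + 46)*98) = -9 + 1/(32*98) = -9 + 1/3136 = -28223/3136 ≈ -8.9997)
((-145 - 35)*(-138))/(((-18 + 62)*(139 + H))) = ((-145 - 35)*(-138))/(((-18 + 62)*(139 - 28223/3136))) = (-180*(-138))/((44*(407681/3136))) = 24840/(4484491/784) = 24840*(784/4484491) = 19474560/4484491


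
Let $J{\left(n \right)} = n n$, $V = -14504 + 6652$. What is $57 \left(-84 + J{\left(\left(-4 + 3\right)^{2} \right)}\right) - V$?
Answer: $3121$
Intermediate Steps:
$V = -7852$
$J{\left(n \right)} = n^{2}$
$57 \left(-84 + J{\left(\left(-4 + 3\right)^{2} \right)}\right) - V = 57 \left(-84 + \left(\left(-4 + 3\right)^{2}\right)^{2}\right) - -7852 = 57 \left(-84 + \left(\left(-1\right)^{2}\right)^{2}\right) + 7852 = 57 \left(-84 + 1^{2}\right) + 7852 = 57 \left(-84 + 1\right) + 7852 = 57 \left(-83\right) + 7852 = -4731 + 7852 = 3121$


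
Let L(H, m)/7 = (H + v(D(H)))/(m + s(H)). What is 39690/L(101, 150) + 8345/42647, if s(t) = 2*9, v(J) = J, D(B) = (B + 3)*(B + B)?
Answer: 337189925/7439963 ≈ 45.321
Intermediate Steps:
D(B) = 2*B*(3 + B) (D(B) = (3 + B)*(2*B) = 2*B*(3 + B))
s(t) = 18
L(H, m) = 7*(H + 2*H*(3 + H))/(18 + m) (L(H, m) = 7*((H + 2*H*(3 + H))/(m + 18)) = 7*((H + 2*H*(3 + H))/(18 + m)) = 7*(H + 2*H*(3 + H))/(18 + m))
39690/L(101, 150) + 8345/42647 = 39690/((7*101*(7 + 2*101)/(18 + 150))) + 8345/42647 = 39690/((7*101*(7 + 202)/168)) + 8345*(1/42647) = 39690/((7*101*(1/168)*209)) + 8345/42647 = 39690/(21109/24) + 8345/42647 = 39690*(24/21109) + 8345/42647 = 952560/21109 + 8345/42647 = 337189925/7439963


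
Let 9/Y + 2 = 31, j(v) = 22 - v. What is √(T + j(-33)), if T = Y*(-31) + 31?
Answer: √64235/29 ≈ 8.7395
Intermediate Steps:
Y = 9/29 (Y = 9/(-2 + 31) = 9/29 ≈ 0.31034)
T = 620/29 (T = (9/29)*(-31) + 31 = -279/29 + 31 = 620/29 ≈ 21.379)
√(T + j(-33)) = √(620/29 + (22 - 1*(-33))) = √(620/29 + (22 + 33)) = √(620/29 + 55) = √(2215/29) = √64235/29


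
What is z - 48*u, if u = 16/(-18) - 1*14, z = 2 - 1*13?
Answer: 2111/3 ≈ 703.67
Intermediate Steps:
z = -11 (z = 2 - 13 = -11)
u = -134/9 (u = 16*(-1/18) - 14 = -8/9 - 14 = -134/9 ≈ -14.889)
z - 48*u = -11 - 48*(-134/9) = -11 + 2144/3 = 2111/3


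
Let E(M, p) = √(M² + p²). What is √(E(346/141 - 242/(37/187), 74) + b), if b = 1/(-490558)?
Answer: √(-13351560745662 + 2510912377331976*√10175154402877)/2559241086 ≈ 34.970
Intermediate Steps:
b = -1/490558 ≈ -2.0385e-6
√(E(346/141 - 242/(37/187), 74) + b) = √(√((346/141 - 242/(37/187))² + 74²) - 1/490558) = √(√((346*(1/141) - 242/(37*(1/187)))² + 5476) - 1/490558) = √(√((346/141 - 242/37/187)² + 5476) - 1/490558) = √(√((346/141 - 242*187/37)² + 5476) - 1/490558) = √(√((346/141 - 45254/37)² + 5476) - 1/490558) = √(√((-6368012/5217)² + 5476) - 1/490558) = √(√(40551576832144/27217089 + 5476) - 1/490558) = √(√(40700617611508/27217089) - 1/490558) = √(2*√10175154402877/5217 - 1/490558) = √(-1/490558 + 2*√10175154402877/5217)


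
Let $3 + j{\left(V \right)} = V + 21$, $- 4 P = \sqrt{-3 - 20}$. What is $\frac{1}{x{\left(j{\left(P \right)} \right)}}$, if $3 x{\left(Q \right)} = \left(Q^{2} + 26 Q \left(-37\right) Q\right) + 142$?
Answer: $- \frac{26439728}{2779639290121} - \frac{738048 i \sqrt{23}}{2779639290121} \approx -9.5119 \cdot 10^{-6} - 1.2734 \cdot 10^{-6} i$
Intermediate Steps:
$P = - \frac{i \sqrt{23}}{4}$ ($P = - \frac{\sqrt{-3 - 20}}{4} = - \frac{\sqrt{-23}}{4} = - \frac{i \sqrt{23}}{4} \approx - 1.199 i$)
$j{\left(V \right)} = 18 + V$ ($j{\left(V \right)} = -3 + \left(V + 21\right) = -3 + \left(21 + V\right) = 18 + V$)
$x{\left(Q \right)} = \frac{142}{3} - \frac{961 Q^{2}}{3}$ ($x{\left(Q \right)} = \frac{\left(Q^{2} + 26 Q \left(-37\right) Q\right) + 142}{3} = \frac{\left(Q^{2} + - 962 Q Q\right) + 142}{3} = \frac{\left(Q^{2} - 962 Q^{2}\right) + 142}{3} = \frac{- 961 Q^{2} + 142}{3} = \frac{142 - 961 Q^{2}}{3} = \frac{142}{3} - \frac{961 Q^{2}}{3}$)
$\frac{1}{x{\left(j{\left(P \right)} \right)}} = \frac{1}{\frac{142}{3} - \frac{961 \left(18 - \frac{i \sqrt{23}}{4}\right)^{2}}{3}}$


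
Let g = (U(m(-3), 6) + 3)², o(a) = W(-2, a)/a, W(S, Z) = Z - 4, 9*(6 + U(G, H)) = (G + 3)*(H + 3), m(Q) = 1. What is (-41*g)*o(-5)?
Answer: -369/5 ≈ -73.800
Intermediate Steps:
U(G, H) = -6 + (3 + G)*(3 + H)/9 (U(G, H) = -6 + ((G + 3)*(H + 3))/9 = -6 + ((3 + G)*(3 + H))/9 = -6 + (3 + G)*(3 + H)/9)
W(S, Z) = -4 + Z
o(a) = (-4 + a)/a
g = 1 (g = ((-5 + (⅓)*1 + (⅓)*6 + (⅑)*1*6) + 3)² = ((-5 + ⅓ + 2 + ⅔) + 3)² = (-2 + 3)² = 1² = 1)
(-41*g)*o(-5) = (-41*1)*((-4 - 5)/(-5)) = -(-41)*(-9)/5 = -41*9/5 = -369/5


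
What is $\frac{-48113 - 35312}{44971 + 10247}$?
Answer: $- \frac{83425}{55218} \approx -1.5108$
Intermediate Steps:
$\frac{-48113 - 35312}{44971 + 10247} = \frac{-48113 - 35312}{55218} = \left(-83425\right) \frac{1}{55218} = - \frac{83425}{55218}$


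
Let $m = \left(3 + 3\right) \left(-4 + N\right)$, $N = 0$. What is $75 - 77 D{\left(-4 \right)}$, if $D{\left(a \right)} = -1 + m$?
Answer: $2000$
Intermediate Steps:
$m = -24$ ($m = \left(3 + 3\right) \left(-4 + 0\right) = 6 \left(-4\right) = -24$)
$D{\left(a \right)} = -25$ ($D{\left(a \right)} = -1 - 24 = -25$)
$75 - 77 D{\left(-4 \right)} = 75 - -1925 = 75 + 1925 = 2000$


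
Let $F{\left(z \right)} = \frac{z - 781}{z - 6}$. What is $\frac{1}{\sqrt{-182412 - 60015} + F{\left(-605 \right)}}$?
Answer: $\frac{282282}{30168337021} - \frac{373321 i \sqrt{242427}}{90505011063} \approx 9.3569 \cdot 10^{-6} - 0.002031 i$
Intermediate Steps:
$F{\left(z \right)} = \frac{-781 + z}{-6 + z}$
$\frac{1}{\sqrt{-182412 - 60015} + F{\left(-605 \right)}} = \frac{1}{\sqrt{-182412 - 60015} + \frac{-781 - 605}{-6 - 605}} = \frac{1}{\sqrt{-242427} + \frac{1}{-611} \left(-1386\right)} = \frac{1}{i \sqrt{242427} - - \frac{1386}{611}} = \frac{1}{i \sqrt{242427} + \frac{1386}{611}} = \frac{1}{\frac{1386}{611} + i \sqrt{242427}}$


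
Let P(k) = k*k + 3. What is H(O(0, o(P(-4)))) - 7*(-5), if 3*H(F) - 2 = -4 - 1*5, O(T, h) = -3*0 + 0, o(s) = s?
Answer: 98/3 ≈ 32.667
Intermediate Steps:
P(k) = 3 + k² (P(k) = k² + 3 = 3 + k²)
O(T, h) = 0 (O(T, h) = 0 + 0 = 0)
H(F) = -7/3 (H(F) = ⅔ + (-4 - 1*5)/3 = ⅔ + (-4 - 5)/3 = ⅔ + (⅓)*(-9) = ⅔ - 3 = -7/3)
H(O(0, o(P(-4)))) - 7*(-5) = -7/3 - 7*(-5) = -7/3 + 35 = 98/3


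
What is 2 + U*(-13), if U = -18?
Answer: 236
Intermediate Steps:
2 + U*(-13) = 2 - 18*(-13) = 2 + 234 = 236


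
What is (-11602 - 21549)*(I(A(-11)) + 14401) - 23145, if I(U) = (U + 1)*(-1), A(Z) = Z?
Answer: -477762206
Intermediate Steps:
I(U) = -1 - U (I(U) = (1 + U)*(-1) = -1 - U)
(-11602 - 21549)*(I(A(-11)) + 14401) - 23145 = (-11602 - 21549)*((-1 - 1*(-11)) + 14401) - 23145 = -33151*((-1 + 11) + 14401) - 23145 = -33151*(10 + 14401) - 23145 = -33151*14411 - 23145 = -477739061 - 23145 = -477762206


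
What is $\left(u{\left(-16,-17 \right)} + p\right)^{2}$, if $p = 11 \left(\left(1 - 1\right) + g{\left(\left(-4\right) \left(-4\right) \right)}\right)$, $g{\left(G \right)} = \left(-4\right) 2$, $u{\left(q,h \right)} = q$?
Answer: $10816$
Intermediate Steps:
$g{\left(G \right)} = -8$
$p = -88$ ($p = 11 \left(\left(1 - 1\right) - 8\right) = 11 \left(0 - 8\right) = 11 \left(-8\right) = -88$)
$\left(u{\left(-16,-17 \right)} + p\right)^{2} = \left(-16 - 88\right)^{2} = \left(-104\right)^{2} = 10816$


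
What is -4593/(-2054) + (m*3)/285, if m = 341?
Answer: 1136749/195130 ≈ 5.8256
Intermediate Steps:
-4593/(-2054) + (m*3)/285 = -4593/(-2054) + (341*3)/285 = -4593*(-1/2054) + 1023*(1/285) = 4593/2054 + 341/95 = 1136749/195130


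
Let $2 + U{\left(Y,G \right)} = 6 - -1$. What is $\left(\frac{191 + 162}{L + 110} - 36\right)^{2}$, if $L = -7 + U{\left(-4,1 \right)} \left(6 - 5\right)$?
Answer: $\frac{12496225}{11664} \approx 1071.3$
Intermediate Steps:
$U{\left(Y,G \right)} = 5$ ($U{\left(Y,G \right)} = -2 + \left(6 - -1\right) = -2 + \left(6 + 1\right) = -2 + 7 = 5$)
$L = -2$ ($L = -7 + 5 \left(6 - 5\right) = -7 + 5 \cdot 1 = -7 + 5 = -2$)
$\left(\frac{191 + 162}{L + 110} - 36\right)^{2} = \left(\frac{191 + 162}{-2 + 110} - 36\right)^{2} = \left(\frac{353}{108} - 36\right)^{2} = \left(- \frac{3535}{108}\right)^{2} = \frac{12496225}{11664}$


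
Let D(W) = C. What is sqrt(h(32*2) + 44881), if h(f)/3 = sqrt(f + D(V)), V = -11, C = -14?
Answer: sqrt(44881 + 15*sqrt(2)) ≈ 211.90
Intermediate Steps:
D(W) = -14
h(f) = 3*sqrt(-14 + f) (h(f) = 3*sqrt(f - 14) = 3*sqrt(-14 + f))
sqrt(h(32*2) + 44881) = sqrt(3*sqrt(-14 + 32*2) + 44881) = sqrt(3*sqrt(-14 + 64) + 44881) = sqrt(3*sqrt(50) + 44881) = sqrt(3*(5*sqrt(2)) + 44881) = sqrt(15*sqrt(2) + 44881) = sqrt(44881 + 15*sqrt(2))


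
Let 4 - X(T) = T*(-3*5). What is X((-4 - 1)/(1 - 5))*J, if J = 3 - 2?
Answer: 91/4 ≈ 22.750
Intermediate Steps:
X(T) = 4 + 15*T (X(T) = 4 - T*(-3*5) = 4 - T*(-15) = 4 - (-15)*T = 4 + 15*T)
J = 1
X((-4 - 1)/(1 - 5))*J = (4 + 15*((-4 - 1)/(1 - 5)))*1 = (4 + 15*(-5/(-4)))*1 = (4 + 15*(-5*(-¼)))*1 = (4 + 15*(5/4))*1 = (4 + 75/4)*1 = (91/4)*1 = 91/4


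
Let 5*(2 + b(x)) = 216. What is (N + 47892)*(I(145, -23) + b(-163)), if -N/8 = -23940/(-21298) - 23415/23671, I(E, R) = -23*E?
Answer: -198813491320602372/1260362395 ≈ -1.5774e+8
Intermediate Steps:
b(x) = 206/5 (b(x) = -2 + (⅕)*216 = -2 + 216/5 = 206/5)
N = -271964280/252072479 (N = -8*(-23940/(-21298) - 23415/23671) = -8*(-23940*(-1/21298) - 23415*1/23671) = -8*(11970/10649 - 23415/23671) = -8*33995535/252072479 = -271964280/252072479 ≈ -1.0789)
(N + 47892)*(I(145, -23) + b(-163)) = (-271964280/252072479 + 47892)*(-23*145 + 206/5) = 12071983199988*(-3335 + 206/5)/252072479 = (12071983199988/252072479)*(-16469/5) = -198813491320602372/1260362395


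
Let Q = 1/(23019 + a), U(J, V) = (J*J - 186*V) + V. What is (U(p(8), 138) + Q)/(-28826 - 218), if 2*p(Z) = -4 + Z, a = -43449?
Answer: 521496181/593368920 ≈ 0.87887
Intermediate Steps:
p(Z) = -2 + Z/2 (p(Z) = (-4 + Z)/2 = -2 + Z/2)
U(J, V) = J² - 185*V (U(J, V) = (J² - 186*V) + V = J² - 185*V)
Q = -1/20430 (Q = 1/(23019 - 43449) = 1/(-20430) = -1/20430 ≈ -4.8948e-5)
(U(p(8), 138) + Q)/(-28826 - 218) = (((-2 + (½)*8)² - 185*138) - 1/20430)/(-28826 - 218) = (((-2 + 4)² - 25530) - 1/20430)/(-29044) = ((2² - 25530) - 1/20430)*(-1/29044) = ((4 - 25530) - 1/20430)*(-1/29044) = (-25526 - 1/20430)*(-1/29044) = -521496181/20430*(-1/29044) = 521496181/593368920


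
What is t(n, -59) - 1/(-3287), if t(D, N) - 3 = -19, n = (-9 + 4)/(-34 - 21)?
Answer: -52591/3287 ≈ -16.000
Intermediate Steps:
n = 1/11 (n = -5/(-55) = -5*(-1/55) = 1/11 ≈ 0.090909)
t(D, N) = -16 (t(D, N) = 3 - 19 = -16)
t(n, -59) - 1/(-3287) = -16 - 1/(-3287) = -16 - 1*(-1/3287) = -16 + 1/3287 = -52591/3287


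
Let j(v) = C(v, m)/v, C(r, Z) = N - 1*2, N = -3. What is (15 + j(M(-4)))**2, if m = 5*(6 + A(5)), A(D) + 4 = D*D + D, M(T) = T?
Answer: 4225/16 ≈ 264.06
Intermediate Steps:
A(D) = -4 + D + D**2 (A(D) = -4 + (D*D + D) = -4 + (D**2 + D) = -4 + (D + D**2) = -4 + D + D**2)
m = 160 (m = 5*(6 + (-4 + 5 + 5**2)) = 5*(6 + (-4 + 5 + 25)) = 5*(6 + 26) = 5*32 = 160)
C(r, Z) = -5 (C(r, Z) = -3 - 1*2 = -3 - 2 = -5)
j(v) = -5/v
(15 + j(M(-4)))**2 = (15 - 5/(-4))**2 = (15 - 5*(-1/4))**2 = (15 + 5/4)**2 = (65/4)**2 = 4225/16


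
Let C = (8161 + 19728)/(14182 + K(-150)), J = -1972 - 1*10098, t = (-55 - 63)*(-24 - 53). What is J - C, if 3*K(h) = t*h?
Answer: -5312196371/440118 ≈ -12070.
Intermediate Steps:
t = 9086 (t = -118*(-77) = 9086)
J = -12070 (J = -1972 - 10098 = -12070)
K(h) = 9086*h/3 (K(h) = (9086*h)/3 = 9086*h/3)
C = -27889/440118 (C = (8161 + 19728)/(14182 + (9086/3)*(-150)) = 27889/(14182 - 454300) = 27889/(-440118) = 27889*(-1/440118) = -27889/440118 ≈ -0.063367)
J - C = -12070 - 1*(-27889/440118) = -12070 + 27889/440118 = -5312196371/440118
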